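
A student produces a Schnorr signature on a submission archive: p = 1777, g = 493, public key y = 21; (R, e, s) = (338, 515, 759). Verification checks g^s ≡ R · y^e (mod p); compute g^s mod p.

Squares mod 1777: 493^1≡493, 493^2≡1377, 493^4≡70, 493^8≡1346, 493^16≡953, 493^32≡162, 493^64≡1366, 493^128≡106, 493^256≡574, 493^512≡731
759 = 512 + 128 + 64 + 32 + 16 + 4 + 2 + 1, so 493^759 ≡ 731·106·1366·162·953·70·1377·493 ≡ 951 (mod 1777)

951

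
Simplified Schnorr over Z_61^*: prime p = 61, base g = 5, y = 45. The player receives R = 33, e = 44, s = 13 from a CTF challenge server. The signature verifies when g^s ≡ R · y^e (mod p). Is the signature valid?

g^s mod p:
5^2 = 25
5^4 ≡ 25^2 = 625 ≡ 15
5^8 ≡ 15^2 = 225 ≡ 42
13 = 8 + 4 + 1, so 5^13 ≡ 42·15·5 ≡ 39 (mod 61)
R · y^e mod p:
45^2 = 2025 ≡ 12
45^4 ≡ 12^2 = 144 ≡ 22
45^8 ≡ 22^2 = 484 ≡ 57
45^16 ≡ 57^2 = 3249 ≡ 16
45^32 ≡ 16^2 = 256 ≡ 12
44 = 32 + 8 + 4, so 45^44 ≡ 12·57·22 ≡ 42 (mod 61)
33·42 = 1386 ≡ 44 (mod 61)
39 ≠ 44; the check fails.

invalid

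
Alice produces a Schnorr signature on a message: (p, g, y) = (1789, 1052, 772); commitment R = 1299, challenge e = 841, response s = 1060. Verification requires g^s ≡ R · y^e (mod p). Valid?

g^s mod p:
Squares mod 1789: 1052^1≡1052, 1052^2≡1102, 1052^4≡1462, 1052^8≡1378, 1052^16≡755, 1052^32≡1123, 1052^64≡1673, 1052^128≡933, 1052^256≡1035, 1052^512≡1403, 1052^1024≡509
1060 = 1024 + 32 + 4, so 1052^1060 ≡ 509·1123·1462 ≡ 1020 (mod 1789)
R · y^e mod p:
Squares mod 1789: 772^1≡772, 772^2≡247, 772^4≡183, 772^8≡1287, 772^16≡1544, 772^32≡988, 772^64≡1139, 772^128≡296, 772^256≡1744, 772^512≡236
841 = 512 + 256 + 64 + 8 + 1, so 772^841 ≡ 236·1744·1139·1287·772 ≡ 290 (mod 1789)
1299·290 = 376710 ≡ 1020 (mod 1789)
1020 ≡ 1020 (mod 1789); signature holds.

yes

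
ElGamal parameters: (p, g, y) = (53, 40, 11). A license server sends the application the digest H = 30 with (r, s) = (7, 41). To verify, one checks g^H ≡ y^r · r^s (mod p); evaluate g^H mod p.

40^2 = 1600 ≡ 10
40^4 ≡ 10^2 = 100 ≡ 47
40^8 ≡ 47^2 = 2209 ≡ 36
40^16 ≡ 36^2 = 1296 ≡ 24
30 = 16 + 8 + 4 + 2, so 40^30 ≡ 24·36·47·10 ≡ 47 (mod 53)

47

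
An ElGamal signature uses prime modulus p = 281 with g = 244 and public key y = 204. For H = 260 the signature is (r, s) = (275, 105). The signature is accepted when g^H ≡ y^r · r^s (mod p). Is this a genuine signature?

forged

Left side g^H mod p:
244^2 = 59536 ≡ 245
244^4 ≡ 245^2 = 60025 ≡ 172
244^8 ≡ 172^2 = 29584 ≡ 79
244^16 ≡ 79^2 = 6241 ≡ 59
244^32 ≡ 59^2 = 3481 ≡ 109
244^64 ≡ 109^2 = 11881 ≡ 79
244^128 ≡ 79^2 = 6241 ≡ 59
244^256 ≡ 59^2 = 3481 ≡ 109
260 = 256 + 4, so 244^260 ≡ 109·172 ≡ 202 (mod 281)
Right side y^r · r^s mod p:
204^2 = 41616 ≡ 28
204^4 ≡ 28^2 = 784 ≡ 222
204^8 ≡ 222^2 = 49284 ≡ 109
204^16 ≡ 109^2 = 11881 ≡ 79
204^32 ≡ 79^2 = 6241 ≡ 59
204^64 ≡ 59^2 = 3481 ≡ 109
204^128 ≡ 109^2 = 11881 ≡ 79
204^256 ≡ 79^2 = 6241 ≡ 59
275 = 256 + 16 + 2 + 1, so 204^275 ≡ 59·79·28·204 ≡ 6 (mod 281)
275^2 = 75625 ≡ 36
275^4 ≡ 36^2 = 1296 ≡ 172
275^8 ≡ 172^2 = 29584 ≡ 79
275^16 ≡ 79^2 = 6241 ≡ 59
275^32 ≡ 59^2 = 3481 ≡ 109
275^64 ≡ 109^2 = 11881 ≡ 79
105 = 64 + 32 + 8 + 1, so 275^105 ≡ 79·109·79·275 ≡ 192 (mod 281)
6·192 = 1152 ≡ 28 (mod 281)
202 ≠ 28, so verification fails.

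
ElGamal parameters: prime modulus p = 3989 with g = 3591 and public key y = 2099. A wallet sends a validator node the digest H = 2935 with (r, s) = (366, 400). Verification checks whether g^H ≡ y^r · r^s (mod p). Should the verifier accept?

reject

Left side g^H mod p:
3591^2935 mod 3989 = 2210
Right side y^r · r^s mod p:
2099^366 mod 3989 = 1955
366^400 mod 3989 = 3898
1955·3898 = 7620590 ≡ 1600 (mod 3989)
2210 ≠ 1600, so verification fails.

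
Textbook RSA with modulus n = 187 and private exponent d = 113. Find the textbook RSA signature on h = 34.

34

h^2 ≡ 34^2 = 1156 ≡ 34
h^4 ≡ 34^2 = 1156 ≡ 34
h^8 ≡ 34^2 = 1156 ≡ 34
h^16 ≡ 34^2 = 1156 ≡ 34
h^32 ≡ 34^2 = 1156 ≡ 34
h^64 ≡ 34^2 = 1156 ≡ 34
113 = 64 + 32 + 16 + 1, so h^113 ≡ 34·34·34·34 ≡ 34 (mod 187)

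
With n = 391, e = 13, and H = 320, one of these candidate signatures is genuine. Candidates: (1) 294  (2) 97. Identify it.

2

Candidate 1: 294^2 = 86436 ≡ 25; 294^4 ≡ 25^2 = 625 ≡ 234; 294^8 ≡ 234^2 = 54756 ≡ 16; 13 = 8 + 4 + 1, so 294^13 ≡ 16·234·294 ≡ 71 (mod 391)
Candidate 2: 97^2 = 9409 ≡ 25; 97^4 ≡ 25^2 = 625 ≡ 234; 97^8 ≡ 234^2 = 54756 ≡ 16; 13 = 8 + 4 + 1, so 97^13 ≡ 16·234·97 ≡ 320 (mod 391)
  → matches H = 320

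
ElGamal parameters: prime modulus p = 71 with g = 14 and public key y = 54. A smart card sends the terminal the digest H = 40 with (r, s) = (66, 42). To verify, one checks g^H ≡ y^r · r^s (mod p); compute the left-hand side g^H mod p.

Squares mod 71: 14^1≡14, 14^2≡54, 14^4≡5, 14^8≡25, 14^16≡57, 14^32≡54
40 = 32 + 8, so 14^40 ≡ 54·25 ≡ 1 (mod 71)

1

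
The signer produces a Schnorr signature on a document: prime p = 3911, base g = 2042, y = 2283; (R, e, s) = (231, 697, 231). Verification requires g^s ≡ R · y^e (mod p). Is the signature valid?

g^s mod p:
Squares mod 3911: 2042^1≡2042, 2042^2≡638, 2042^4≡300, 2042^8≡47, 2042^16≡2209, 2042^32≡2664, 2042^64≡2342, 2042^128≡1742
231 = 128 + 64 + 32 + 4 + 2 + 1, so 2042^231 ≡ 1742·2342·2664·300·638·2042 ≡ 993 (mod 3911)
R · y^e mod p:
Squares mod 3911: 2283^1≡2283, 2283^2≡2637, 2283^4≡11, 2283^8≡121, 2283^16≡2908, 2283^32≡882, 2283^64≡3546, 2283^128≡251, 2283^256≡425, 2283^512≡719
697 = 512 + 128 + 32 + 16 + 8 + 1, so 2283^697 ≡ 719·251·882·2908·121·2283 ≡ 1187 (mod 3911)
231·1187 = 274197 ≡ 427 (mod 3911)
993 ≠ 427; the check fails.

invalid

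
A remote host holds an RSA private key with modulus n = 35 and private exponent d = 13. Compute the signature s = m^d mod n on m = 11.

11

m^2 ≡ 11^2 = 121 ≡ 16
m^4 ≡ 16^2 = 256 ≡ 11
m^8 ≡ 11^2 = 121 ≡ 16
13 = 8 + 4 + 1, so m^13 ≡ 16·11·11 ≡ 11 (mod 35)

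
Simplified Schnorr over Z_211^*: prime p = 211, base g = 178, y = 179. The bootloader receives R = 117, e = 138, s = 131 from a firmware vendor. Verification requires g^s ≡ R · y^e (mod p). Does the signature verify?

g^s mod p:
178^131 mod 211 = 43
R · y^e mod p:
179^138 mod 211 = 123
117·123 = 14391 ≡ 43 (mod 211)
43 ≡ 43 (mod 211); signature holds.

verifies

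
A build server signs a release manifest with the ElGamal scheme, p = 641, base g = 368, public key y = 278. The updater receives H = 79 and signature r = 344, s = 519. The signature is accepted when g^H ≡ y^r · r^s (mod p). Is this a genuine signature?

genuine

Left side g^H mod p:
368^2 = 135424 ≡ 173
368^4 ≡ 173^2 = 29929 ≡ 443
368^8 ≡ 443^2 = 196249 ≡ 103
368^16 ≡ 103^2 = 10609 ≡ 353
368^32 ≡ 353^2 = 124609 ≡ 255
368^64 ≡ 255^2 = 65025 ≡ 284
79 = 64 + 8 + 4 + 2 + 1, so 368^79 ≡ 284·103·443·173·368 ≡ 363 (mod 641)
Right side y^r · r^s mod p:
278^2 = 77284 ≡ 364
278^4 ≡ 364^2 = 132496 ≡ 450
278^8 ≡ 450^2 = 202500 ≡ 585
278^16 ≡ 585^2 = 342225 ≡ 572
278^32 ≡ 572^2 = 327184 ≡ 274
278^64 ≡ 274^2 = 75076 ≡ 79
278^128 ≡ 79^2 = 6241 ≡ 472
278^256 ≡ 472^2 = 222784 ≡ 357
344 = 256 + 64 + 16 + 8, so 278^344 ≡ 357·79·572·585 ≡ 623 (mod 641)
344^2 = 118336 ≡ 392
344^4 ≡ 392^2 = 153664 ≡ 465
344^8 ≡ 465^2 = 216225 ≡ 208
344^16 ≡ 208^2 = 43264 ≡ 317
344^32 ≡ 317^2 = 100489 ≡ 493
344^64 ≡ 493^2 = 243049 ≡ 110
344^128 ≡ 110^2 = 12100 ≡ 562
344^256 ≡ 562^2 = 315844 ≡ 472
344^512 ≡ 472^2 = 222784 ≡ 357
519 = 512 + 4 + 2 + 1, so 344^519 ≡ 357·465·392·344 ≡ 514 (mod 641)
623·514 = 320222 ≡ 363 (mod 641)
363 ≡ 363 (mod 641), so the signature is genuine.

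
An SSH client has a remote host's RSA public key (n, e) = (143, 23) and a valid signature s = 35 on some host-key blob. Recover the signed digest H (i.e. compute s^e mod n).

107

s^2 ≡ 35^2 = 1225 ≡ 81
s^4 ≡ 81^2 = 6561 ≡ 126
s^8 ≡ 126^2 = 15876 ≡ 3
s^16 ≡ 3^2 = 9
23 = 16 + 4 + 2 + 1, so s^23 ≡ 9·126·81·35 ≡ 107 (mod 143)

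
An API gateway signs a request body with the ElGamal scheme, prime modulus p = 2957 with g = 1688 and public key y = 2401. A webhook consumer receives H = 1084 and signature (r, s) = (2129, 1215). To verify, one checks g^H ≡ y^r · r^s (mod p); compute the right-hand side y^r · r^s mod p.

2401^2 = 5764801 ≡ 1608
2401^4 ≡ 1608^2 = 2585664 ≡ 1246
2401^8 ≡ 1246^2 = 1552516 ≡ 91
2401^16 ≡ 91^2 = 8281 ≡ 2367
2401^32 ≡ 2367^2 = 5602689 ≡ 2131
2401^64 ≡ 2131^2 = 4541161 ≡ 2166
2401^128 ≡ 2166^2 = 4691556 ≡ 1754
2401^256 ≡ 1754^2 = 3076516 ≡ 1236
2401^512 ≡ 1236^2 = 1527696 ≡ 1884
2401^1024 ≡ 1884^2 = 3549456 ≡ 1056
2401^2048 ≡ 1056^2 = 1115136 ≡ 347
2129 = 2048 + 64 + 16 + 1, so 2401^2129 ≡ 347·2166·2367·2401 ≡ 2550 (mod 2957)
2129^2 = 4532641 ≡ 2517
2129^4 ≡ 2517^2 = 6335289 ≡ 1395
2129^8 ≡ 1395^2 = 1946025 ≡ 319
2129^16 ≡ 319^2 = 101761 ≡ 1223
2129^32 ≡ 1223^2 = 1495729 ≡ 2444
2129^64 ≡ 2444^2 = 5973136 ≡ 2953
2129^128 ≡ 2953^2 = 8720209 ≡ 16
2129^256 ≡ 16^2 = 256
2129^512 ≡ 256^2 = 65536 ≡ 482
2129^1024 ≡ 482^2 = 232324 ≡ 1678
1215 = 1024 + 128 + 32 + 16 + 8 + 4 + 2 + 1, so 2129^1215 ≡ 1678·16·2444·1223·319·1395·2517·2129 ≡ 2801 (mod 2957)
y^r · r^s ≡ 2550·2801 = 7142550 ≡ 1395 (mod 2957)

1395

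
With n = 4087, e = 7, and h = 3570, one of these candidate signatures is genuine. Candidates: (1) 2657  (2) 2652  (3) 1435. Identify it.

2

Candidate 1: 2657^7 mod 4087 = 2864
Candidate 2: 2652^7 mod 4087 = 3570
  → matches h = 3570
Candidate 3: 1435^7 mod 4087 = 517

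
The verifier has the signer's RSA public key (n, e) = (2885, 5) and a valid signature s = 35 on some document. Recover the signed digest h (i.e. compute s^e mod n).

450

s^5 mod 2885 = 450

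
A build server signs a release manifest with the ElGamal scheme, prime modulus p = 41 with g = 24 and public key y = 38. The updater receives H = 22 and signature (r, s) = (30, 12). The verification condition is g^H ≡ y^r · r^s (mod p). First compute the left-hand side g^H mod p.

Squares mod 41: 24^1≡24, 24^2≡2, 24^4≡4, 24^8≡16, 24^16≡10
22 = 16 + 4 + 2, so 24^22 ≡ 10·4·2 ≡ 39 (mod 41)

39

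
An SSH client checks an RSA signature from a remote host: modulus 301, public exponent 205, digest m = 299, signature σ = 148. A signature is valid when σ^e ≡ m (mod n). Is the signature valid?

Squares mod 301: σ^1≡148, σ^2≡232, σ^4≡246, σ^8≡15, σ^16≡225, σ^32≡57, σ^64≡239, σ^128≡232
205 = 128 + 64 + 8 + 4 + 1, so σ^205 ≡ 232·239·15·246·148 ≡ 162 (mod 301)
162 ≠ 299, so verification fails.

invalid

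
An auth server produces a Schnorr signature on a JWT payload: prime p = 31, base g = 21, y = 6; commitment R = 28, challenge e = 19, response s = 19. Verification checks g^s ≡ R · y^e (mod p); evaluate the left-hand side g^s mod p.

21^2 = 441 ≡ 7
21^4 ≡ 7^2 = 49 ≡ 18
21^8 ≡ 18^2 = 324 ≡ 14
21^16 ≡ 14^2 = 196 ≡ 10
19 = 16 + 2 + 1, so 21^19 ≡ 10·7·21 ≡ 13 (mod 31)

13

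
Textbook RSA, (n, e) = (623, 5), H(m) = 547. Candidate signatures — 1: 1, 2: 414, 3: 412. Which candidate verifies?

2

Candidate 1: Squares mod 623: 1^1≡1, 1^2≡1, 1^4≡1; 5 = 4 + 1, so 1^5 ≡ 1·1 ≡ 1 (mod 623)
Candidate 2: Squares mod 623: 414^1≡414, 414^2≡71, 414^4≡57; 5 = 4 + 1, so 414^5 ≡ 57·414 ≡ 547 (mod 623)
  → matches H(m) = 547
Candidate 3: Squares mod 623: 412^1≡412, 412^2≡288, 412^4≡85; 5 = 4 + 1, so 412^5 ≡ 85·412 ≡ 132 (mod 623)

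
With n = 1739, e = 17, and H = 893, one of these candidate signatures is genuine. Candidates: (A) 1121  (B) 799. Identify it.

B

Candidate A: 1121^2 = 1256641 ≡ 1083; 1121^4 ≡ 1083^2 = 1172889 ≡ 803; 1121^8 ≡ 803^2 = 644809 ≡ 1379; 1121^16 ≡ 1379^2 = 1901641 ≡ 914; 17 = 16 + 1, so 1121^17 ≡ 914·1121 ≡ 323 (mod 1739)
Candidate B: 799^2 = 638401 ≡ 188; 799^4 ≡ 188^2 = 35344 ≡ 564; 799^8 ≡ 564^2 = 318096 ≡ 1598; 799^16 ≡ 1598^2 = 2553604 ≡ 752; 17 = 16 + 1, so 799^17 ≡ 752·799 ≡ 893 (mod 1739)
  → matches H = 893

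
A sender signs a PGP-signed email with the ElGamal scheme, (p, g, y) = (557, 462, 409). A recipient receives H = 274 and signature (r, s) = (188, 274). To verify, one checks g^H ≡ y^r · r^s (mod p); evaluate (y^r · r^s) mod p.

252

409^2 = 167281 ≡ 181
409^4 ≡ 181^2 = 32761 ≡ 455
409^8 ≡ 455^2 = 207025 ≡ 378
409^16 ≡ 378^2 = 142884 ≡ 292
409^32 ≡ 292^2 = 85264 ≡ 43
409^64 ≡ 43^2 = 1849 ≡ 178
409^128 ≡ 178^2 = 31684 ≡ 492
188 = 128 + 32 + 16 + 8 + 4, so 409^188 ≡ 492·43·292·378·455 ≡ 452 (mod 557)
188^2 = 35344 ≡ 253
188^4 ≡ 253^2 = 64009 ≡ 511
188^8 ≡ 511^2 = 261121 ≡ 445
188^16 ≡ 445^2 = 198025 ≡ 290
188^32 ≡ 290^2 = 84100 ≡ 550
188^64 ≡ 550^2 = 302500 ≡ 49
188^128 ≡ 49^2 = 2401 ≡ 173
188^256 ≡ 173^2 = 29929 ≡ 408
274 = 256 + 16 + 2, so 188^274 ≡ 408·290·253 ≡ 109 (mod 557)
y^r · r^s ≡ 452·109 = 49268 ≡ 252 (mod 557)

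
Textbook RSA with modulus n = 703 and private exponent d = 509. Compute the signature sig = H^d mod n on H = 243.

78

Squares mod 703: H^1≡243, H^2≡700, H^4≡9, H^8≡81, H^16≡234, H^32≡625, H^64≡460, H^128≡700, H^256≡9
509 = 256 + 128 + 64 + 32 + 16 + 8 + 4 + 1, so H^509 ≡ 9·700·460·625·234·81·9·243 ≡ 78 (mod 703)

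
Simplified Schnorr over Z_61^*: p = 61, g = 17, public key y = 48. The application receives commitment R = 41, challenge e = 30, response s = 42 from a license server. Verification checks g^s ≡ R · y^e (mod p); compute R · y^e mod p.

48^2 = 2304 ≡ 47
48^4 ≡ 47^2 = 2209 ≡ 13
48^8 ≡ 13^2 = 169 ≡ 47
48^16 ≡ 47^2 = 2209 ≡ 13
30 = 16 + 8 + 4 + 2, so 48^30 ≡ 13·47·13·47 ≡ 1 (mod 61)
R · y^e ≡ 41·1 = 41 ≡ 41 (mod 61)

41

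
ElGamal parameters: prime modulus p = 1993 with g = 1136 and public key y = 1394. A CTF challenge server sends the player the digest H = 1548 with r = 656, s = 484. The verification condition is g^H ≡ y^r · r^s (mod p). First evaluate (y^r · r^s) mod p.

1261

Squares mod 1993: 1394^1≡1394, 1394^2≡61, 1394^4≡1728, 1394^8≡470, 1394^16≡1670, 1394^32≡693, 1394^64≡1929, 1394^128≡110, 1394^256≡142, 1394^512≡234
656 = 512 + 128 + 16, so 1394^656 ≡ 234·110·1670 ≡ 776 (mod 1993)
Squares mod 1993: 656^1≡656, 656^2≡1841, 656^4≡1181, 656^8≡1654, 656^16≡1320, 656^32≡518, 656^64≡1262, 656^128≡237, 656^256≡365
484 = 256 + 128 + 64 + 32 + 4, so 656^484 ≡ 365·237·1262·518·1181 ≡ 749 (mod 1993)
y^r · r^s ≡ 776·749 = 581224 ≡ 1261 (mod 1993)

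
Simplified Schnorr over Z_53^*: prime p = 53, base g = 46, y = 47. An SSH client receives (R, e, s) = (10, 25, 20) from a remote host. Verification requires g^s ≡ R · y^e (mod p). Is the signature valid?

g^s mod p:
Squares mod 53: 46^1≡46, 46^2≡49, 46^4≡16, 46^8≡44, 46^16≡28
20 = 16 + 4, so 46^20 ≡ 28·16 ≡ 24 (mod 53)
R · y^e mod p:
Squares mod 53: 47^1≡47, 47^2≡36, 47^4≡24, 47^8≡46, 47^16≡49
25 = 16 + 8 + 1, so 47^25 ≡ 49·46·47 ≡ 44 (mod 53)
10·44 = 440 ≡ 16 (mod 53)
24 ≠ 16; the check fails.

invalid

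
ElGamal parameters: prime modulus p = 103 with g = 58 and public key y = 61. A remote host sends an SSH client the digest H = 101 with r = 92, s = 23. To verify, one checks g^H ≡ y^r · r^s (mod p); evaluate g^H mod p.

Squares mod 103: 58^1≡58, 58^2≡68, 58^4≡92, 58^8≡18, 58^16≡15, 58^32≡19, 58^64≡52
101 = 64 + 32 + 4 + 1, so 58^101 ≡ 52·19·92·58 ≡ 16 (mod 103)

16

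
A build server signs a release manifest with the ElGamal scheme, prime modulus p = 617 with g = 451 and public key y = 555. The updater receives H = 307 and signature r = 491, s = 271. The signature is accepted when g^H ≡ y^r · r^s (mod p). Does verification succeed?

fails

Left side g^H mod p:
Squares mod 617: 451^1≡451, 451^2≡408, 451^4≡491, 451^8≡451, 451^16≡408, 451^32≡491, 451^64≡451, 451^128≡408, 451^256≡491
307 = 256 + 32 + 16 + 2 + 1, so 451^307 ≡ 491·491·408·408·451 ≡ 420 (mod 617)
Right side y^r · r^s mod p:
Squares mod 617: 555^1≡555, 555^2≡142, 555^4≡420, 555^8≡555, 555^16≡142, 555^32≡420, 555^64≡555, 555^128≡142, 555^256≡420
491 = 256 + 128 + 64 + 32 + 8 + 2 + 1, so 555^491 ≡ 420·142·555·420·555·142·555 ≡ 555 (mod 617)
Squares mod 617: 491^1≡491, 491^2≡451, 491^4≡408, 491^8≡491, 491^16≡451, 491^32≡408, 491^64≡491, 491^128≡451, 491^256≡408
271 = 256 + 8 + 4 + 2 + 1, so 491^271 ≡ 408·491·408·451·491 ≡ 420 (mod 617)
555·420 = 233100 ≡ 491 (mod 617)
420 ≠ 491, so verification fails.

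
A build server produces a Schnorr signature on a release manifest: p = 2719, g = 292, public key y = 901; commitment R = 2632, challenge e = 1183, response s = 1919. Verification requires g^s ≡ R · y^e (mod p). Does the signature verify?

g^s mod p:
292^1919 mod 2719 = 1369
R · y^e mod p:
901^1183 mod 2719 = 1565
2632·1565 = 4119080 ≡ 2514 (mod 2719)
1369 ≠ 2514; the check fails.

does not verify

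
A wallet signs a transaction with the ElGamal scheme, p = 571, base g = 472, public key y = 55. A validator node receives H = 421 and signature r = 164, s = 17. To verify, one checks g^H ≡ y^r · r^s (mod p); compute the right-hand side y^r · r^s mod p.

401

55^2 = 3025 ≡ 170
55^4 ≡ 170^2 = 28900 ≡ 350
55^8 ≡ 350^2 = 122500 ≡ 306
55^16 ≡ 306^2 = 93636 ≡ 563
55^32 ≡ 563^2 = 316969 ≡ 64
55^64 ≡ 64^2 = 4096 ≡ 99
55^128 ≡ 99^2 = 9801 ≡ 94
164 = 128 + 32 + 4, so 55^164 ≡ 94·64·350 ≡ 323 (mod 571)
164^2 = 26896 ≡ 59
164^4 ≡ 59^2 = 3481 ≡ 55
164^8 ≡ 55^2 = 3025 ≡ 170
164^16 ≡ 170^2 = 28900 ≡ 350
17 = 16 + 1, so 164^17 ≡ 350·164 ≡ 300 (mod 571)
y^r · r^s ≡ 323·300 = 96900 ≡ 401 (mod 571)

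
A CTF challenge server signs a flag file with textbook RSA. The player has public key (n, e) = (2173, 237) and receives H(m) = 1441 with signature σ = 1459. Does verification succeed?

σ^237 mod 2173 = 1441
Since 1441 equals the digest 1441, verification succeeds.

passes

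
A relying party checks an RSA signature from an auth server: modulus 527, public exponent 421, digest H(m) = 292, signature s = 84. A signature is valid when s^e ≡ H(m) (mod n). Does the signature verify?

does not verify

s^2 ≡ 84^2 = 7056 ≡ 205
s^4 ≡ 205^2 = 42025 ≡ 392
s^8 ≡ 392^2 = 153664 ≡ 307
s^16 ≡ 307^2 = 94249 ≡ 443
s^32 ≡ 443^2 = 196249 ≡ 205
s^64 ≡ 205^2 = 42025 ≡ 392
s^128 ≡ 392^2 = 153664 ≡ 307
s^256 ≡ 307^2 = 94249 ≡ 443
421 = 256 + 128 + 32 + 4 + 1, so s^421 ≡ 443·307·205·392·84 ≡ 84 (mod 527)
84 ≠ 292, so verification fails.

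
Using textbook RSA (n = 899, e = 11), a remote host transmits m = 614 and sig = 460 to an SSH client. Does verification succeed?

sig^2 ≡ 460^2 = 211600 ≡ 335
sig^4 ≡ 335^2 = 112225 ≡ 749
sig^8 ≡ 749^2 = 561001 ≡ 25
11 = 8 + 2 + 1, so sig^11 ≡ 25·335·460 ≡ 285 (mod 899)
The recovered value 285 does not match the digest 614.

fails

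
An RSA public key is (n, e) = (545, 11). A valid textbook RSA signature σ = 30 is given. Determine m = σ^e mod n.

385

σ^2 ≡ 30^2 = 900 ≡ 355
σ^4 ≡ 355^2 = 126025 ≡ 130
σ^8 ≡ 130^2 = 16900 ≡ 5
11 = 8 + 2 + 1, so σ^11 ≡ 5·355·30 ≡ 385 (mod 545)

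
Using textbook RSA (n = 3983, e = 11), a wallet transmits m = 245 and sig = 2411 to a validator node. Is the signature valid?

invalid

sig^2 ≡ 2411^2 = 5812921 ≡ 1724
sig^4 ≡ 1724^2 = 2972176 ≡ 858
sig^8 ≡ 858^2 = 736164 ≡ 3292
11 = 8 + 2 + 1, so sig^11 ≡ 3292·1724·2411 ≡ 3372 (mod 3983)
The recovered value 3372 does not match the digest 245.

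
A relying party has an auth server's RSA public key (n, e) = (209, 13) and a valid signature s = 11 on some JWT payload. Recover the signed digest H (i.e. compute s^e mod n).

s^2 ≡ 11^2 = 121
s^4 ≡ 121^2 = 14641 ≡ 11
s^8 ≡ 11^2 = 121
13 = 8 + 4 + 1, so s^13 ≡ 121·11·11 ≡ 11 (mod 209)

11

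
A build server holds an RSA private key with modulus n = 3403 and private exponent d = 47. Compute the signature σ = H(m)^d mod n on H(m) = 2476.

(H(m))^47 mod 3403 = 2183

2183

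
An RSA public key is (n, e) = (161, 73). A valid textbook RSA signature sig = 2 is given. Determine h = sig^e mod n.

128

sig^2 ≡ 2^2 = 4
sig^4 ≡ 4^2 = 16
sig^8 ≡ 16^2 = 256 ≡ 95
sig^16 ≡ 95^2 = 9025 ≡ 9
sig^32 ≡ 9^2 = 81
sig^64 ≡ 81^2 = 6561 ≡ 121
73 = 64 + 8 + 1, so sig^73 ≡ 121·95·2 ≡ 128 (mod 161)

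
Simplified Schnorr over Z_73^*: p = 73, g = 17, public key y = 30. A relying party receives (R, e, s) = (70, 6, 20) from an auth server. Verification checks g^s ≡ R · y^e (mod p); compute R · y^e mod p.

65

30^2 = 900 ≡ 24
30^4 ≡ 24^2 = 576 ≡ 65
6 = 4 + 2, so 30^6 ≡ 65·24 ≡ 27 (mod 73)
R · y^e ≡ 70·27 = 1890 ≡ 65 (mod 73)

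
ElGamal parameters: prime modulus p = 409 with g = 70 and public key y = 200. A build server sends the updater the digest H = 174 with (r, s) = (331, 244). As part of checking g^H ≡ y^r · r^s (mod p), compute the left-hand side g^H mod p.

Squares mod 409: 70^1≡70, 70^2≡401, 70^4≡64, 70^8≡6, 70^16≡36, 70^32≡69, 70^64≡262, 70^128≡341
174 = 128 + 32 + 8 + 4 + 2, so 70^174 ≡ 341·69·6·64·401 ≡ 255 (mod 409)

255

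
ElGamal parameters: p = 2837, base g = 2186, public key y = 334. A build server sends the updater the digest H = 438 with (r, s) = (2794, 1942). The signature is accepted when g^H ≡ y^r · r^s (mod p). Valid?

Left side g^H mod p:
2186^438 mod 2837 = 2276
Right side y^r · r^s mod p:
334^2794 mod 2837 = 2669
2794^1942 mod 2837 = 1647
2669·1647 = 4395843 ≡ 1330 (mod 2837)
2276 ≠ 1330, so verification fails.

no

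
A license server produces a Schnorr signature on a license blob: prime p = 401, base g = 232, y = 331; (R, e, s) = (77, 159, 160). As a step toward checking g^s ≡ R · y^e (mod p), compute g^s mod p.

72

Squares mod 401: 232^1≡232, 232^2≡90, 232^4≡80, 232^8≡385, 232^16≡256, 232^32≡173, 232^64≡255, 232^128≡63
160 = 128 + 32, so 232^160 ≡ 63·173 ≡ 72 (mod 401)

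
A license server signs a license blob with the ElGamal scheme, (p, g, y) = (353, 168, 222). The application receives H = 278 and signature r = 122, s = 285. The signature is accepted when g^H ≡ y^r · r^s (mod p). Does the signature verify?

Left side g^H mod p:
168^2 = 28224 ≡ 337
168^4 ≡ 337^2 = 113569 ≡ 256
168^8 ≡ 256^2 = 65536 ≡ 231
168^16 ≡ 231^2 = 53361 ≡ 58
168^32 ≡ 58^2 = 3364 ≡ 187
168^64 ≡ 187^2 = 34969 ≡ 22
168^128 ≡ 22^2 = 484 ≡ 131
168^256 ≡ 131^2 = 17161 ≡ 217
278 = 256 + 16 + 4 + 2, so 168^278 ≡ 217·58·256·337 ≡ 217 (mod 353)
Right side y^r · r^s mod p:
222^2 = 49284 ≡ 217
222^4 ≡ 217^2 = 47089 ≡ 140
222^8 ≡ 140^2 = 19600 ≡ 185
222^16 ≡ 185^2 = 34225 ≡ 337
222^32 ≡ 337^2 = 113569 ≡ 256
222^64 ≡ 256^2 = 65536 ≡ 231
122 = 64 + 32 + 16 + 8 + 2, so 222^122 ≡ 231·256·337·185·217 ≡ 131 (mod 353)
122^2 = 14884 ≡ 58
122^4 ≡ 58^2 = 3364 ≡ 187
122^8 ≡ 187^2 = 34969 ≡ 22
122^16 ≡ 22^2 = 484 ≡ 131
122^32 ≡ 131^2 = 17161 ≡ 217
122^64 ≡ 217^2 = 47089 ≡ 140
122^128 ≡ 140^2 = 19600 ≡ 185
122^256 ≡ 185^2 = 34225 ≡ 337
285 = 256 + 16 + 8 + 4 + 1, so 122^285 ≡ 337·131·22·187·122 ≡ 136 (mod 353)
131·136 = 17816 ≡ 166 (mod 353)
217 ≠ 166, so verification fails.

does not verify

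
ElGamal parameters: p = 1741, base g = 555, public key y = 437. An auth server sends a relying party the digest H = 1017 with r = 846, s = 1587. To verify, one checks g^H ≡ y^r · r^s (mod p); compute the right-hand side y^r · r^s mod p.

Squares mod 1741: 437^1≡437, 437^2≡1200, 437^4≡193, 437^8≡688, 437^16≡1533, 437^32≡1480, 437^64≡222, 437^128≡536, 437^256≡31, 437^512≡961
846 = 512 + 256 + 64 + 8 + 4 + 2, so 437^846 ≡ 961·31·222·688·193·1200 ≡ 56 (mod 1741)
Squares mod 1741: 846^1≡846, 846^2≡165, 846^4≡1110, 846^8≡1213, 846^16≡224, 846^32≡1428, 846^64≡473, 846^128≡881, 846^256≡1416, 846^512≡1165, 846^1024≡986
1587 = 1024 + 512 + 32 + 16 + 2 + 1, so 846^1587 ≡ 986·1165·1428·224·165·846 ≡ 264 (mod 1741)
y^r · r^s ≡ 56·264 = 14784 ≡ 856 (mod 1741)

856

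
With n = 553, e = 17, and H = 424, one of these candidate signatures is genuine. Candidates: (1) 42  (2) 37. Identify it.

Candidate 1: Squares mod 553: 42^1≡42, 42^2≡105, 42^4≡518, 42^8≡119, 42^16≡336; 17 = 16 + 1, so 42^17 ≡ 336·42 ≡ 287 (mod 553)
Candidate 2: Squares mod 553: 37^1≡37, 37^2≡263, 37^4≡44, 37^8≡277, 37^16≡415; 17 = 16 + 1, so 37^17 ≡ 415·37 ≡ 424 (mod 553)
  → matches H = 424

2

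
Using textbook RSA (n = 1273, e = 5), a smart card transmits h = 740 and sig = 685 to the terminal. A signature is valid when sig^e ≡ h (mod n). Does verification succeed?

sig^2 ≡ 685^2 = 469225 ≡ 761
sig^4 ≡ 761^2 = 579121 ≡ 1179
5 = 4 + 1, so sig^5 ≡ 1179·685 ≡ 533 (mod 1273)
The recovered value 533 does not match the digest 740.

fails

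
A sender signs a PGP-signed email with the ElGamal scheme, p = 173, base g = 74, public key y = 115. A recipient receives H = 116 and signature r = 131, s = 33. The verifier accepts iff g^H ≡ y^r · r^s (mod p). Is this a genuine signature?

forged

Left side g^H mod p:
Squares mod 173: 74^1≡74, 74^2≡113, 74^4≡140, 74^8≡51, 74^16≡6, 74^32≡36, 74^64≡85
116 = 64 + 32 + 16 + 4, so 74^116 ≡ 85·36·6·140 ≡ 139 (mod 173)
Right side y^r · r^s mod p:
Squares mod 173: 115^1≡115, 115^2≡77, 115^4≡47, 115^8≡133, 115^16≡43, 115^32≡119, 115^64≡148, 115^128≡106
131 = 128 + 2 + 1, so 115^131 ≡ 106·77·115 ≡ 105 (mod 173)
Squares mod 173: 131^1≡131, 131^2≡34, 131^4≡118, 131^8≡84, 131^16≡136, 131^32≡158
33 = 32 + 1, so 131^33 ≡ 158·131 ≡ 111 (mod 173)
105·111 = 11655 ≡ 64 (mod 173)
139 ≠ 64, so verification fails.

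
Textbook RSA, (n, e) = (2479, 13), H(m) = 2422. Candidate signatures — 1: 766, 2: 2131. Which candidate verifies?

Candidate 1: Squares mod 2479: 766^1≡766, 766^2≡1712, 766^4≡766, 766^8≡1712; 13 = 8 + 4 + 1, so 766^13 ≡ 1712·766·766 ≡ 766 (mod 2479)
Candidate 2: Squares mod 2479: 2131^1≡2131, 2131^2≡2112, 2131^4≡823, 2131^8≡562; 13 = 8 + 4 + 1, so 2131^13 ≡ 562·823·2131 ≡ 2422 (mod 2479)
  → matches H(m) = 2422

2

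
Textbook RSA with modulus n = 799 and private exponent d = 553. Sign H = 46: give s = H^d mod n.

328

H^2 ≡ 46^2 = 2116 ≡ 518
H^4 ≡ 518^2 = 268324 ≡ 659
H^8 ≡ 659^2 = 434281 ≡ 424
H^16 ≡ 424^2 = 179776 ≡ 1
H^32 ≡ 1^2 = 1
H^64 ≡ 1^2 = 1
H^128 ≡ 1^2 = 1
H^256 ≡ 1^2 = 1
H^512 ≡ 1^2 = 1
553 = 512 + 32 + 8 + 1, so H^553 ≡ 1·1·424·46 ≡ 328 (mod 799)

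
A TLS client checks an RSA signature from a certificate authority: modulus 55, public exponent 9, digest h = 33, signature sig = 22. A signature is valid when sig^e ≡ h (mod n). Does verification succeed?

fails

sig^2 ≡ 22^2 = 484 ≡ 44
sig^4 ≡ 44^2 = 1936 ≡ 11
sig^8 ≡ 11^2 = 121 ≡ 11
9 = 8 + 1, so sig^9 ≡ 11·22 ≡ 22 (mod 55)
The recovered value 22 does not match the digest 33.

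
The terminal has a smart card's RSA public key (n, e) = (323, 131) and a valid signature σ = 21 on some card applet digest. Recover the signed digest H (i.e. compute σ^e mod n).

13

σ^2 ≡ 21^2 = 441 ≡ 118
σ^4 ≡ 118^2 = 13924 ≡ 35
σ^8 ≡ 35^2 = 1225 ≡ 256
σ^16 ≡ 256^2 = 65536 ≡ 290
σ^32 ≡ 290^2 = 84100 ≡ 120
σ^64 ≡ 120^2 = 14400 ≡ 188
σ^128 ≡ 188^2 = 35344 ≡ 137
131 = 128 + 2 + 1, so σ^131 ≡ 137·118·21 ≡ 13 (mod 323)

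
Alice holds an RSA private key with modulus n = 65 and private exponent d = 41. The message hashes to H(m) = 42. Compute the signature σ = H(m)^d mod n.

Squares mod 65: (H(m))^1≡42, (H(m))^2≡9, (H(m))^4≡16, (H(m))^8≡61, (H(m))^16≡16, (H(m))^32≡61
41 = 32 + 8 + 1, so (H(m))^41 ≡ 61·61·42 ≡ 22 (mod 65)

22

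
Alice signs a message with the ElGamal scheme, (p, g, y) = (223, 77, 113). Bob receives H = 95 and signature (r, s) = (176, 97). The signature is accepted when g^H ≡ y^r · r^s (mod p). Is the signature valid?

Left side g^H mod p:
Squares mod 223: 77^1≡77, 77^2≡131, 77^4≡213, 77^8≡100, 77^16≡188, 77^32≡110, 77^64≡58
95 = 64 + 16 + 8 + 4 + 2 + 1, so 77^95 ≡ 58·188·100·213·131·77 ≡ 51 (mod 223)
Right side y^r · r^s mod p:
Squares mod 223: 113^1≡113, 113^2≡58, 113^4≡19, 113^8≡138, 113^16≡89, 113^32≡116, 113^64≡76, 113^128≡201
176 = 128 + 32 + 16, so 113^176 ≡ 201·116·89 ≡ 109 (mod 223)
Squares mod 223: 176^1≡176, 176^2≡202, 176^4≡218, 176^8≡25, 176^16≡179, 176^32≡152, 176^64≡135
97 = 64 + 32 + 1, so 176^97 ≡ 135·152·176 ≡ 35 (mod 223)
109·35 = 3815 ≡ 24 (mod 223)
51 ≠ 24, so verification fails.

invalid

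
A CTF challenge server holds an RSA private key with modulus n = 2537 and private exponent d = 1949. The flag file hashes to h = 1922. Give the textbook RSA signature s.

h^1949 mod 2537 = 2083

2083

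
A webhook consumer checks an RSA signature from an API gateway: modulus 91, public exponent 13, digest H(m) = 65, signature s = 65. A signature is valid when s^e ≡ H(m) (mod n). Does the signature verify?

Squares mod 91: s^1≡65, s^2≡39, s^4≡65, s^8≡39
13 = 8 + 4 + 1, so s^13 ≡ 39·65·65 ≡ 65 (mod 91)
65 = H(m), so the signature checks out.

verifies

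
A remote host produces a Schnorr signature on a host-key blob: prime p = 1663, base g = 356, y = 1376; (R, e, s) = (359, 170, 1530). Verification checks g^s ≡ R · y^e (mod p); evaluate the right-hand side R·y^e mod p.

909

1376^2 = 1893376 ≡ 882
1376^4 ≡ 882^2 = 777924 ≡ 1303
1376^8 ≡ 1303^2 = 1697809 ≡ 1549
1376^16 ≡ 1549^2 = 2399401 ≡ 1355
1376^32 ≡ 1355^2 = 1836025 ≡ 73
1376^64 ≡ 73^2 = 5329 ≡ 340
1376^128 ≡ 340^2 = 115600 ≡ 853
170 = 128 + 32 + 8 + 2, so 1376^170 ≡ 853·73·1549·882 ≡ 299 (mod 1663)
R · y^e ≡ 359·299 = 107341 ≡ 909 (mod 1663)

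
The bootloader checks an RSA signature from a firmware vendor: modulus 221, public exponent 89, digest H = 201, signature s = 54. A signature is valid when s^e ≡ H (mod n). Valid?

yes

s^2 ≡ 54^2 = 2916 ≡ 43
s^4 ≡ 43^2 = 1849 ≡ 81
s^8 ≡ 81^2 = 6561 ≡ 152
s^16 ≡ 152^2 = 23104 ≡ 120
s^32 ≡ 120^2 = 14400 ≡ 35
s^64 ≡ 35^2 = 1225 ≡ 120
89 = 64 + 16 + 8 + 1, so s^89 ≡ 120·120·152·54 ≡ 201 (mod 221)
201 = H, so the signature checks out.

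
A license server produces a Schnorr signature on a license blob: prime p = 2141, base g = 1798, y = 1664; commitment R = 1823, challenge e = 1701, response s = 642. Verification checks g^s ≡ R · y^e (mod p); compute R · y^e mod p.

1556

Squares mod 2141: 1664^1≡1664, 1664^2≡583, 1664^4≡1611, 1664^8≡429, 1664^16≡2056, 1664^32≡802, 1664^64≡904, 1664^128≡1495, 1664^256≡1962, 1664^512≡2067, 1664^1024≡1194
1701 = 1024 + 512 + 128 + 32 + 4 + 1, so 1664^1701 ≡ 1194·2067·1495·802·1611·1664 ≡ 426 (mod 2141)
R · y^e ≡ 1823·426 = 776598 ≡ 1556 (mod 2141)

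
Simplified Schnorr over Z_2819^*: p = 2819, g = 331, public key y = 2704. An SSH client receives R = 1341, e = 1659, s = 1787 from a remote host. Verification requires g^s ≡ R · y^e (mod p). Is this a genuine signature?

genuine

g^s mod p:
331^2 = 109561 ≡ 2439
331^4 ≡ 2439^2 = 5948721 ≡ 631
331^8 ≡ 631^2 = 398161 ≡ 682
331^16 ≡ 682^2 = 465124 ≡ 2808
331^32 ≡ 2808^2 = 7884864 ≡ 121
331^64 ≡ 121^2 = 14641 ≡ 546
331^128 ≡ 546^2 = 298116 ≡ 2121
331^256 ≡ 2121^2 = 4498641 ≡ 2336
331^512 ≡ 2336^2 = 5456896 ≡ 2131
331^1024 ≡ 2131^2 = 4541161 ≡ 2571
1787 = 1024 + 512 + 128 + 64 + 32 + 16 + 8 + 2 + 1, so 331^1787 ≡ 2571·2131·2121·546·121·2808·682·2439·331 ≡ 2197 (mod 2819)
R · y^e mod p:
2704^2 = 7311616 ≡ 1949
2704^4 ≡ 1949^2 = 3798601 ≡ 1408
2704^8 ≡ 1408^2 = 1982464 ≡ 707
2704^16 ≡ 707^2 = 499849 ≡ 886
2704^32 ≡ 886^2 = 784996 ≡ 1314
2704^64 ≡ 1314^2 = 1726596 ≡ 1368
2704^128 ≡ 1368^2 = 1871424 ≡ 2427
2704^256 ≡ 2427^2 = 5890329 ≡ 1438
2704^512 ≡ 1438^2 = 2067844 ≡ 1517
2704^1024 ≡ 1517^2 = 2301289 ≡ 985
1659 = 1024 + 512 + 64 + 32 + 16 + 8 + 2 + 1, so 2704^1659 ≡ 985·1517·1368·1314·886·707·1949·2704 ≡ 256 (mod 2819)
1341·256 = 343296 ≡ 2197 (mod 2819)
2197 ≡ 2197 (mod 2819); signature holds.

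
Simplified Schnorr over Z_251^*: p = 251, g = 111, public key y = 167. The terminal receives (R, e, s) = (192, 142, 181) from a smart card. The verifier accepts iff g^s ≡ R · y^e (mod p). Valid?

no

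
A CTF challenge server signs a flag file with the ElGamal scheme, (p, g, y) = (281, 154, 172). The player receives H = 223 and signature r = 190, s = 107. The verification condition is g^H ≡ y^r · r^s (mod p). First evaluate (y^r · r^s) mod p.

Squares mod 281: 172^1≡172, 172^2≡79, 172^4≡59, 172^8≡109, 172^16≡79, 172^32≡59, 172^64≡109, 172^128≡79
190 = 128 + 32 + 16 + 8 + 4 + 2, so 172^190 ≡ 79·59·79·109·59·79 ≡ 109 (mod 281)
Squares mod 281: 190^1≡190, 190^2≡132, 190^4≡2, 190^8≡4, 190^16≡16, 190^32≡256, 190^64≡63
107 = 64 + 32 + 8 + 2 + 1, so 190^107 ≡ 63·256·4·132·190 ≡ 52 (mod 281)
y^r · r^s ≡ 109·52 = 5668 ≡ 48 (mod 281)

48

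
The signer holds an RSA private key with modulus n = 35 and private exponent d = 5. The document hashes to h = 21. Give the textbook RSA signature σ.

21

Squares mod 35: h^1≡21, h^2≡21, h^4≡21
5 = 4 + 1, so h^5 ≡ 21·21 ≡ 21 (mod 35)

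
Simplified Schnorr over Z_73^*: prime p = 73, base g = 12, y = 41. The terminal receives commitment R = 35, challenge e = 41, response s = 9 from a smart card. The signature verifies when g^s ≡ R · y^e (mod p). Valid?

yes

g^s mod p:
12^9 mod 73 = 46
R · y^e mod p:
41^41 mod 73 = 18
35·18 = 630 ≡ 46 (mod 73)
46 ≡ 46 (mod 73); signature holds.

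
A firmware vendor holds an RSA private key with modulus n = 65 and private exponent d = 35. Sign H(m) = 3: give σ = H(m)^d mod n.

(H(m))^2 ≡ 3^2 = 9
(H(m))^4 ≡ 9^2 = 81 ≡ 16
(H(m))^8 ≡ 16^2 = 256 ≡ 61
(H(m))^16 ≡ 61^2 = 3721 ≡ 16
(H(m))^32 ≡ 16^2 = 256 ≡ 61
35 = 32 + 2 + 1, so (H(m))^35 ≡ 61·9·3 ≡ 22 (mod 65)

22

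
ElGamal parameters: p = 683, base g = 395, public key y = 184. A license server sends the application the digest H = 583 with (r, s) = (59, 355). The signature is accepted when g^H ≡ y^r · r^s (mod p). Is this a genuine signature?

Left side g^H mod p:
Squares mod 683: 395^1≡395, 395^2≡301, 395^4≡445, 395^8≡638, 395^16≡659, 395^32≡576, 395^64≡521, 395^128≡290, 395^256≡91, 395^512≡85
583 = 512 + 64 + 4 + 2 + 1, so 395^583 ≡ 85·521·445·301·395 ≡ 367 (mod 683)
Right side y^r · r^s mod p:
Squares mod 683: 184^1≡184, 184^2≡389, 184^4≡378, 184^8≡137, 184^16≡328, 184^32≡353
59 = 32 + 16 + 8 + 2 + 1, so 184^59 ≡ 353·328·137·389·184 ≡ 231 (mod 683)
Squares mod 683: 59^1≡59, 59^2≡66, 59^4≡258, 59^8≡313, 59^16≡300, 59^32≡527, 59^64≡431, 59^128≡668, 59^256≡225
355 = 256 + 64 + 32 + 2 + 1, so 59^355 ≡ 225·431·527·66·59 ≡ 315 (mod 683)
231·315 = 72765 ≡ 367 (mod 683)
367 ≡ 367 (mod 683), so the signature is genuine.

genuine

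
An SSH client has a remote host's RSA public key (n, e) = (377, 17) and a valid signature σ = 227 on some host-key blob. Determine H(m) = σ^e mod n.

σ^2 ≡ 227^2 = 51529 ≡ 257
σ^4 ≡ 257^2 = 66049 ≡ 74
σ^8 ≡ 74^2 = 5476 ≡ 198
σ^16 ≡ 198^2 = 39204 ≡ 373
17 = 16 + 1, so σ^17 ≡ 373·227 ≡ 223 (mod 377)

223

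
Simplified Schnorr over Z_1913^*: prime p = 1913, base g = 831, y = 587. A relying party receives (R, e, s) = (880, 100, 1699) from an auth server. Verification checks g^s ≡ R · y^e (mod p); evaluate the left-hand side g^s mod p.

831^1699 mod 1913 = 761

761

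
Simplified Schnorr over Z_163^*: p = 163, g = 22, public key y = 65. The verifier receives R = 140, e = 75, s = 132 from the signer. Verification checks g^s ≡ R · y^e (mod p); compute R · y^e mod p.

40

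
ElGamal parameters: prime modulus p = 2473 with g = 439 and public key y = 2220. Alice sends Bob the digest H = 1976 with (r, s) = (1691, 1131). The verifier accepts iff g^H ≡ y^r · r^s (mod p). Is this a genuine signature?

genuine

Left side g^H mod p:
439^2 = 192721 ≡ 2300
439^4 ≡ 2300^2 = 5290000 ≡ 253
439^8 ≡ 253^2 = 64009 ≡ 2184
439^16 ≡ 2184^2 = 4769856 ≡ 1912
439^32 ≡ 1912^2 = 3655744 ≡ 650
439^64 ≡ 650^2 = 422500 ≡ 2090
439^128 ≡ 2090^2 = 4368100 ≡ 782
439^256 ≡ 782^2 = 611524 ≡ 693
439^512 ≡ 693^2 = 480249 ≡ 487
439^1024 ≡ 487^2 = 237169 ≡ 2234
1976 = 1024 + 512 + 256 + 128 + 32 + 16 + 8, so 439^1976 ≡ 2234·487·693·782·650·1912·2184 ≡ 1050 (mod 2473)
Right side y^r · r^s mod p:
2220^2 = 4928400 ≡ 2184
2220^4 ≡ 2184^2 = 4769856 ≡ 1912
2220^8 ≡ 1912^2 = 3655744 ≡ 650
2220^16 ≡ 650^2 = 422500 ≡ 2090
2220^32 ≡ 2090^2 = 4368100 ≡ 782
2220^64 ≡ 782^2 = 611524 ≡ 693
2220^128 ≡ 693^2 = 480249 ≡ 487
2220^256 ≡ 487^2 = 237169 ≡ 2234
2220^512 ≡ 2234^2 = 4990756 ≡ 242
2220^1024 ≡ 242^2 = 58564 ≡ 1685
1691 = 1024 + 512 + 128 + 16 + 8 + 2 + 1, so 2220^1691 ≡ 1685·242·487·2090·650·2184·2220 ≡ 1885 (mod 2473)
1691^2 = 2859481 ≡ 693
1691^4 ≡ 693^2 = 480249 ≡ 487
1691^8 ≡ 487^2 = 237169 ≡ 2234
1691^16 ≡ 2234^2 = 4990756 ≡ 242
1691^32 ≡ 242^2 = 58564 ≡ 1685
1691^64 ≡ 1685^2 = 2839225 ≡ 221
1691^128 ≡ 221^2 = 48841 ≡ 1854
1691^256 ≡ 1854^2 = 3437316 ≡ 2319
1691^512 ≡ 2319^2 = 5377761 ≡ 1459
1691^1024 ≡ 1459^2 = 2128681 ≡ 1901
1131 = 1024 + 64 + 32 + 8 + 2 + 1, so 1691^1131 ≡ 1901·221·1685·2234·693·1691 ≡ 1588 (mod 2473)
1885·1588 = 2993380 ≡ 1050 (mod 2473)
1050 ≡ 1050 (mod 2473), so the signature is genuine.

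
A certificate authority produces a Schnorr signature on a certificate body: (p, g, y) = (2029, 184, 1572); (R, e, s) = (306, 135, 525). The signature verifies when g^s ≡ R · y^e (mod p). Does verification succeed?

g^s mod p:
184^2 = 33856 ≡ 1392
184^4 ≡ 1392^2 = 1937664 ≡ 1998
184^8 ≡ 1998^2 = 3992004 ≡ 961
184^16 ≡ 961^2 = 923521 ≡ 326
184^32 ≡ 326^2 = 106276 ≡ 768
184^64 ≡ 768^2 = 589824 ≡ 1414
184^128 ≡ 1414^2 = 1999396 ≡ 831
184^256 ≡ 831^2 = 690561 ≡ 701
184^512 ≡ 701^2 = 491401 ≡ 383
525 = 512 + 8 + 4 + 1, so 184^525 ≡ 383·961·1998·184 ≡ 1325 (mod 2029)
R · y^e mod p:
1572^2 = 2471184 ≡ 1891
1572^4 ≡ 1891^2 = 3575881 ≡ 783
1572^8 ≡ 783^2 = 613089 ≡ 331
1572^16 ≡ 331^2 = 109561 ≡ 2024
1572^32 ≡ 2024^2 = 4096576 ≡ 25
1572^64 ≡ 25^2 = 625
1572^128 ≡ 625^2 = 390625 ≡ 1057
135 = 128 + 4 + 2 + 1, so 1572^135 ≡ 1057·783·1891·1572 ≡ 926 (mod 2029)
306·926 = 283356 ≡ 1325 (mod 2029)
1325 ≡ 1325 (mod 2029); signature holds.

passes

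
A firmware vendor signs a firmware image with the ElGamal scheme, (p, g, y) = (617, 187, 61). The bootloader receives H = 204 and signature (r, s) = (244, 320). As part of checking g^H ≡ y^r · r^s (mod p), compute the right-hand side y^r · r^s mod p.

540

61^244 mod 617 = 375
244^320 mod 617 = 421
y^r · r^s ≡ 375·421 = 157875 ≡ 540 (mod 617)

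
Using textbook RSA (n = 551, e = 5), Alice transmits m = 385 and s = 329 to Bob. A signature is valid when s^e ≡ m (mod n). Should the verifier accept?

Squares mod 551: s^1≡329, s^2≡245, s^4≡517
5 = 4 + 1, so s^5 ≡ 517·329 ≡ 385 (mod 551)
385 = m, so the signature checks out.

accept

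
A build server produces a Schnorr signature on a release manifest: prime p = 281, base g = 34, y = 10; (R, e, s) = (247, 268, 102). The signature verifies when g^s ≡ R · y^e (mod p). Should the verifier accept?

g^s mod p:
34^2 = 1156 ≡ 32
34^4 ≡ 32^2 = 1024 ≡ 181
34^8 ≡ 181^2 = 32761 ≡ 165
34^16 ≡ 165^2 = 27225 ≡ 249
34^32 ≡ 249^2 = 62001 ≡ 181
34^64 ≡ 181^2 = 32761 ≡ 165
102 = 64 + 32 + 4 + 2, so 34^102 ≡ 165·181·181·32 ≡ 100 (mod 281)
R · y^e mod p:
10^2 = 100
10^4 ≡ 100^2 = 10000 ≡ 165
10^8 ≡ 165^2 = 27225 ≡ 249
10^16 ≡ 249^2 = 62001 ≡ 181
10^32 ≡ 181^2 = 32761 ≡ 165
10^64 ≡ 165^2 = 27225 ≡ 249
10^128 ≡ 249^2 = 62001 ≡ 181
10^256 ≡ 181^2 = 32761 ≡ 165
268 = 256 + 8 + 4, so 10^268 ≡ 165·249·165 ≡ 181 (mod 281)
247·181 = 44707 ≡ 28 (mod 281)
100 ≠ 28; the check fails.

reject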